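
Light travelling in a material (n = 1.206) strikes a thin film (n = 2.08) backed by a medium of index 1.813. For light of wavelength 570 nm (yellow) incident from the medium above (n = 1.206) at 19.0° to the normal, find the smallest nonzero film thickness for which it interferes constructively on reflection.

69.8 nm

At the upper boundary (n = 1.206 to n = 2.08) the reflected ray undergoes a half-wave phase shift.
At the lower boundary (n = 2.08 to n = 1.813) the reflected ray undergoes no phase shift.
The two reflections differ by half a wavelength.
For bright reflection here: 2 n t cos θ_r = (m + ½) λ.
Snell's law: 1.206 sin 19.0° = 2.08 sin θ_r → sin θ_r = 0.189, cos θ_r = 0.982.
Minimum at m = 0: t = λ / (4 n cos θ_r) = 570 / (4 × 2.08 × 0.982) = 69.8 nm.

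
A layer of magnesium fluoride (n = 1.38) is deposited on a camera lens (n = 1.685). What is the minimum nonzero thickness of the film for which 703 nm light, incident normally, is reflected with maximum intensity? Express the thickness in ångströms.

At the upper boundary (n = 1.0 to n = 1.38) the reflected ray undergoes a half-wave phase shift.
Bottom surface (1.38 → 1.685): reflection off a higher-index medium gives a half-wave phase shift.
Net: no relative phase inversion (both shifts match).
For bright reflection here: 2 n t = m λ.
Minimum nonzero at m = 1: t = λ / (2 n) = 703 / (2 × 1.38) = 255 nm.

2547 Å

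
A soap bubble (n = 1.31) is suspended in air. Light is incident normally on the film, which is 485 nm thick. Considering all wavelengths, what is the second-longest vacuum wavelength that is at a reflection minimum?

At the upper boundary (n = 1.0 to n = 1.31) the reflected ray undergoes a half-wave phase shift.
Bottom surface (1.31 → 1.0): reflection off a lower-index medium gives no phase shift.
Exactly one π shift → a net half-wave offset.
For weak reflection here: 2 n t = m λ.
λ = 2 n t / m. The second-longest wavelength is m = 2: λ = 2 × 1.31 × 485 / 2.00 = 635 nm.

635 nm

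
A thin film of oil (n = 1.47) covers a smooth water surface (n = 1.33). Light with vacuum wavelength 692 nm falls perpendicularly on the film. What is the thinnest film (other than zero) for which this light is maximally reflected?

118 nm

Ray reflecting at the top interface goes from n = 1.0 toward n = 1.47: a half-wave phase shift.
Ray reflecting at the bottom interface goes from n = 1.47 toward n = 1.33: no phase shift.
The two reflections differ by half a wavelength.
For bright reflection here: 2 n t = (m + ½) λ.
Minimum at m = 0: t = λ / (4 n) = 692 / (4 × 1.47) = 118 nm.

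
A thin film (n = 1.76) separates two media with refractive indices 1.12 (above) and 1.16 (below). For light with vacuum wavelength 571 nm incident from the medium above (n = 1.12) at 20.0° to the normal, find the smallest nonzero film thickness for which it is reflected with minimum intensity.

166 nm

At the upper boundary (n = 1.12 to n = 1.76) the reflected ray undergoes a half-wave phase shift.
Bottom surface (1.76 → 1.16): reflection off a lower-index medium gives no phase shift.
The two reflections differ by half a wavelength.
So the condition for destructive reflection is 2 n t cos θ_r = m λ.
Snell's law: 1.12 sin 20.0° = 1.76 sin θ_r → sin θ_r = 0.218, cos θ_r = 0.976.
Minimum nonzero at m = 1: t = λ / (2 n cos θ_r) = 571 / (2 × 1.76 × 0.976) = 166 nm.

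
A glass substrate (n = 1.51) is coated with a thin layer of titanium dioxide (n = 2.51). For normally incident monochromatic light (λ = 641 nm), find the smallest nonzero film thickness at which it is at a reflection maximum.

Top surface (1.0 → 2.51): reflection off a higher-index medium gives a half-wave phase shift.
At the lower boundary (n = 2.51 to n = 1.51) the reflected ray undergoes no phase shift.
The two reflections differ by half a wavelength.
With one net inversion, constructive interference in reflection requires 2 n t = (m + ½) λ.
Minimum at m = 0: t = λ / (4 n) = 641 / (4 × 2.51) = 63.8 nm.

63.8 nm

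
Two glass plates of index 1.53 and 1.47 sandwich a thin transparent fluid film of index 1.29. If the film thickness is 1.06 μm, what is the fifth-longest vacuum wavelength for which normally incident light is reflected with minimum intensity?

Top surface (1.53 → 1.29): reflection off a lower-index medium gives no phase shift.
Bottom surface (1.29 → 1.47): reflection off a higher-index medium gives a half-wave phase shift.
The two reflections differ by half a wavelength.
So the condition for destructive reflection is 2 n t = m λ.
λ = 2 n t / m. The fifth-longest wavelength is m = 5: λ = 2 × 1.29 × 1060 / 5.00 = 547 nm.

547 nm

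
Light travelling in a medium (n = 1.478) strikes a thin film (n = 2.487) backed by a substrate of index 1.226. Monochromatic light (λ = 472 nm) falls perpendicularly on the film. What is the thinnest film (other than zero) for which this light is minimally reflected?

Top surface (1.478 → 2.487): reflection off a higher-index medium gives a half-wave phase shift.
Bottom surface (2.487 → 1.226): reflection off a lower-index medium gives no phase shift.
Net: one phase inversion between the two reflected rays.
For dark reflection here: 2 n t = m λ.
Minimum nonzero at m = 1: t = λ / (2 n) = 472 / (2 × 2.487) = 94.9 nm.

94.9 nm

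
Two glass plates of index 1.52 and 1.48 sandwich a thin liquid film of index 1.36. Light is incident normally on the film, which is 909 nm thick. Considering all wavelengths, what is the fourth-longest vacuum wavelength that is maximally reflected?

706 nm

At the upper boundary (n = 1.52 to n = 1.36) the reflected ray undergoes no phase shift.
Ray reflecting at the bottom interface goes from n = 1.36 toward n = 1.48: a half-wave phase shift.
Net: one phase inversion between the two reflected rays.
So the condition for constructive reflection is 2 n t = (m + ½) λ.
λ = 2 n t / (m + ½). The fourth-longest wavelength is m = 3: λ = 2 × 1.36 × 909 / 3.50 = 706 nm.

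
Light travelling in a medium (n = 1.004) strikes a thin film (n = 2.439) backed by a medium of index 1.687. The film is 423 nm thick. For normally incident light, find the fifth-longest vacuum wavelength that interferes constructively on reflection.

459 nm

At the upper boundary (n = 1.004 to n = 2.439) the reflected ray undergoes a half-wave phase shift.
Bottom surface (2.439 → 1.687): reflection off a lower-index medium gives no phase shift.
Exactly one π shift → a net half-wave offset.
So the condition for constructive reflection is 2 n t = (m + ½) λ.
λ = 2 n t / (m + ½). The fifth-longest wavelength is m = 4: λ = 2 × 2.439 × 423 / 4.50 = 459 nm.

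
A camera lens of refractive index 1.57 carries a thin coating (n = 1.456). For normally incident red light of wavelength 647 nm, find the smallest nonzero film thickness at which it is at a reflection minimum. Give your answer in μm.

Top surface (1.0 → 1.456): reflection off a higher-index medium gives a half-wave phase shift.
Bottom surface (1.456 → 1.57): reflection off a higher-index medium gives a half-wave phase shift.
Zero or two π shifts → no net half-wave offset.
For weak reflection here: 2 n t = (m + ½) λ.
Minimum at m = 0: t = λ / (4 n) = 647 / (4 × 1.456) = 111 nm.

0.111 μm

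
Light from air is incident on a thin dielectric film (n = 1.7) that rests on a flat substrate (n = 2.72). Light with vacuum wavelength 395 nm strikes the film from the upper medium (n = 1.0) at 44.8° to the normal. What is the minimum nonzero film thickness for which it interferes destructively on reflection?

Ray reflecting at the top interface goes from n = 1.0 toward n = 1.7: a half-wave phase shift.
Bottom surface (1.7 → 2.72): reflection off a higher-index medium gives a half-wave phase shift.
The two reflections carry the same phase change, so no net offset.
For weak reflection here: 2 n t cos θ_r = (m + ½) λ.
Snell's law: 1.0 sin 44.8° = 1.7 sin θ_r → sin θ_r = 0.414, cos θ_r = 0.910.
Minimum at m = 0: t = λ / (4 n cos θ_r) = 395 / (4 × 1.7 × 0.910) = 63.8 nm.

63.8 nm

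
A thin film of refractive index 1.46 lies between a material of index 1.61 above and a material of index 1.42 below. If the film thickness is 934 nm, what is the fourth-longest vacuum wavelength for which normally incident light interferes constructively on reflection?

682 nm

At the upper boundary (n = 1.61 to n = 1.46) the reflected ray undergoes no phase shift.
Bottom surface (1.46 → 1.42): reflection off a lower-index medium gives no phase shift.
Zero or two π shifts → no net half-wave offset.
With no net inversion, constructive interference in reflection requires 2 n t = m λ.
λ = 2 n t / m. The fourth-longest wavelength is m = 4: λ = 2 × 1.46 × 934 / 4.00 = 682 nm.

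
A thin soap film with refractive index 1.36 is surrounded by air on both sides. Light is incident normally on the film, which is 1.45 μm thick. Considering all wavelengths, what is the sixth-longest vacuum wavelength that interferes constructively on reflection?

Ray reflecting at the top interface goes from n = 1.0 toward n = 1.36: a half-wave phase shift.
Bottom surface (1.36 → 1.0): reflection off a lower-index medium gives no phase shift.
Exactly one π shift → a net half-wave offset.
So the condition for constructive reflection is 2 n t = (m + ½) λ.
λ = 2 n t / (m + ½). The sixth-longest wavelength is m = 5: λ = 2 × 1.36 × 1450 / 5.50 = 717 nm.

717 nm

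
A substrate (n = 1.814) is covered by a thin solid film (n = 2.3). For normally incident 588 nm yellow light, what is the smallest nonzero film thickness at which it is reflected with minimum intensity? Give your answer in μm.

Ray reflecting at the top interface goes from n = 1.0 toward n = 2.3: a half-wave phase shift.
Bottom surface (2.3 → 1.814): reflection off a lower-index medium gives no phase shift.
Exactly one π shift → a net half-wave offset.
For minimum reflection here: 2 n t = m λ.
The smallest nonzero thickness corresponds to m = 1: t = m λ / (2 n) = 1.00 × 588 / (2 × 2.3) = 128 nm.

0.128 μm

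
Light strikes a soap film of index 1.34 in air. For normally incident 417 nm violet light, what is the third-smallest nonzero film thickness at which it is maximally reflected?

At the upper boundary (n = 1.0 to n = 1.34) the reflected ray undergoes a half-wave phase shift.
At the lower boundary (n = 1.34 to n = 1.0) the reflected ray undergoes no phase shift.
Exactly one π shift → a net half-wave offset.
For strong reflection here: 2 n t = (m + ½) λ.
The third-smallest nonzero thickness corresponds to m = 2: t = (m + ½) λ / (2 n) = 2.50 × 417 / (2 × 1.34) = 389 nm.

389 nm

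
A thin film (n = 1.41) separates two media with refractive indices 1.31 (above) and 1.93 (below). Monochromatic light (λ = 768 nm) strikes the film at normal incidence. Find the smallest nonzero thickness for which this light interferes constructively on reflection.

272 nm

At the upper boundary (n = 1.31 to n = 1.41) the reflected ray undergoes a half-wave phase shift.
Bottom surface (1.41 → 1.93): reflection off a higher-index medium gives a half-wave phase shift.
The two reflections carry the same phase change, so no net offset.
With no net inversion, constructive interference in reflection requires 2 n t = m λ.
The smallest nonzero thickness corresponds to m = 1: t = m λ / (2 n) = 1.00 × 768 / (2 × 1.41) = 272 nm.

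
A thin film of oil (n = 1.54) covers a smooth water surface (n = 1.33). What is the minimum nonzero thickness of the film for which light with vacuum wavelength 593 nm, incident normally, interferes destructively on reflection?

Ray reflecting at the top interface goes from n = 1.0 toward n = 1.54: a half-wave phase shift.
Bottom surface (1.54 → 1.33): reflection off a lower-index medium gives no phase shift.
The two reflections differ by half a wavelength.
So the condition for destructive reflection is 2 n t = m λ.
Minimum nonzero at m = 1: t = λ / (2 n) = 593 / (2 × 1.54) = 193 nm.

193 nm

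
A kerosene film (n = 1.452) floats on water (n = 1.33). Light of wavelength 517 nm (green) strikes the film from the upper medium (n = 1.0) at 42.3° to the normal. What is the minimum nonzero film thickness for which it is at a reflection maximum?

100 nm

Top surface (1.0 → 1.452): reflection off a higher-index medium gives a half-wave phase shift.
Ray reflecting at the bottom interface goes from n = 1.452 toward n = 1.33: no phase shift.
The two reflections differ by half a wavelength.
With one net inversion, constructive interference in reflection requires 2 n t cos θ_r = (m + ½) λ.
Snell's law: 1.0 sin 42.3° = 1.452 sin θ_r → sin θ_r = 0.464, cos θ_r = 0.886.
Minimum at m = 0: t = λ / (4 n cos θ_r) = 517 / (4 × 1.452 × 0.886) = 100 nm.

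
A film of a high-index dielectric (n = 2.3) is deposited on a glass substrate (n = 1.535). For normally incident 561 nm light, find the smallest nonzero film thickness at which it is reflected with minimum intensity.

Top surface (1.0 → 2.3): reflection off a higher-index medium gives a half-wave phase shift.
Bottom surface (2.3 → 1.535): reflection off a lower-index medium gives no phase shift.
Exactly one π shift → a net half-wave offset.
For dark reflection here: 2 n t = m λ.
Minimum nonzero at m = 1: t = λ / (2 n) = 561 / (2 × 2.3) = 122 nm.

122 nm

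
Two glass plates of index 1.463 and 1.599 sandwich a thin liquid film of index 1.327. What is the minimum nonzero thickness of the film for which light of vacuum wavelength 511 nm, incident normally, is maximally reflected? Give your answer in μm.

0.0963 μm

Ray reflecting at the top interface goes from n = 1.463 toward n = 1.327: no phase shift.
At the lower boundary (n = 1.327 to n = 1.599) the reflected ray undergoes a half-wave phase shift.
Exactly one π shift → a net half-wave offset.
So the condition for constructive reflection is 2 n t = (m + ½) λ.
Minimum at m = 0: t = λ / (4 n) = 511 / (4 × 1.327) = 96.3 nm.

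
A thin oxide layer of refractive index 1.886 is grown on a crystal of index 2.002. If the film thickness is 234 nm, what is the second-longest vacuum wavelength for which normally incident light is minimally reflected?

At the upper boundary (n = 1.0 to n = 1.886) the reflected ray undergoes a half-wave phase shift.
Ray reflecting at the bottom interface goes from n = 1.886 toward n = 2.002: a half-wave phase shift.
Zero or two π shifts → no net half-wave offset.
So the condition for destructive reflection is 2 n t = (m + ½) λ.
λ = 2 n t / (m + ½). The second-longest wavelength is m = 1: λ = 2 × 1.886 × 234 / 1.50 = 588 nm.

588 nm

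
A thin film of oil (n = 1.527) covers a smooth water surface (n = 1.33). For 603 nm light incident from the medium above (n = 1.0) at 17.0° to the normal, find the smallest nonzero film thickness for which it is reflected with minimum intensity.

201 nm

Top surface (1.0 → 1.527): reflection off a higher-index medium gives a half-wave phase shift.
Bottom surface (1.527 → 1.33): reflection off a lower-index medium gives no phase shift.
The two reflections differ by half a wavelength.
So the condition for destructive reflection is 2 n t cos θ_r = m λ.
Snell's law: 1.0 sin 17.0° = 1.527 sin θ_r → sin θ_r = 0.191, cos θ_r = 0.981.
Minimum nonzero at m = 1: t = λ / (2 n cos θ_r) = 603 / (2 × 1.527 × 0.981) = 201 nm.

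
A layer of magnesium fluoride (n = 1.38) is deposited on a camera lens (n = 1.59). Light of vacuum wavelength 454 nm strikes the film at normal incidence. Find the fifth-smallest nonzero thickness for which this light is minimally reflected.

740 nm

At the upper boundary (n = 1.0 to n = 1.38) the reflected ray undergoes a half-wave phase shift.
At the lower boundary (n = 1.38 to n = 1.59) the reflected ray undergoes a half-wave phase shift.
The two reflections carry the same phase change, so no net offset.
For minimum reflection here: 2 n t = (m + ½) λ.
The fifth-smallest nonzero thickness corresponds to m = 4: t = (m + ½) λ / (2 n) = 4.50 × 454 / (2 × 1.38) = 740 nm.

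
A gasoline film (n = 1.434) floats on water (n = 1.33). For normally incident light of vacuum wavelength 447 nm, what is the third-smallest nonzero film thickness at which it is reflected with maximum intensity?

390 nm

At the upper boundary (n = 1.0 to n = 1.434) the reflected ray undergoes a half-wave phase shift.
Ray reflecting at the bottom interface goes from n = 1.434 toward n = 1.33: no phase shift.
Exactly one π shift → a net half-wave offset.
So the condition for constructive reflection is 2 n t = (m + ½) λ.
The third-smallest nonzero thickness corresponds to m = 2: t = (m + ½) λ / (2 n) = 2.50 × 447 / (2 × 1.434) = 390 nm.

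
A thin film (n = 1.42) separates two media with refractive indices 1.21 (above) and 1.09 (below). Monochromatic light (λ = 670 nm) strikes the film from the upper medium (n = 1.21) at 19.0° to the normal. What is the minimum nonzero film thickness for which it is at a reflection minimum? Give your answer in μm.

Ray reflecting at the top interface goes from n = 1.21 toward n = 1.42: a half-wave phase shift.
Ray reflecting at the bottom interface goes from n = 1.42 toward n = 1.09: no phase shift.
Net: one phase inversion between the two reflected rays.
So the condition for destructive reflection is 2 n t cos θ_r = m λ.
Snell's law: 1.21 sin 19.0° = 1.42 sin θ_r → sin θ_r = 0.277, cos θ_r = 0.961.
Minimum nonzero at m = 1: t = λ / (2 n cos θ_r) = 670 / (2 × 1.42 × 0.961) = 246 nm.

0.246 μm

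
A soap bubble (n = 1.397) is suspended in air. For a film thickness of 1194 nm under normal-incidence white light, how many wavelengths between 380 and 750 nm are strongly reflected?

5

At the upper boundary (n = 1.0 to n = 1.397) the reflected ray undergoes a half-wave phase shift.
At the lower boundary (n = 1.397 to n = 1.0) the reflected ray undergoes no phase shift.
Net: one phase inversion between the two reflected rays.
For bright reflection here: 2 n t = (m + ½) λ.
λ = 2 n t / (m + ½) = 3336 / (m + ½) nm.
m=3: 953 nm (IR); m=4: 741 nm (visible); m=5: 607 nm (visible); m=6: 513 nm (visible); m=7: 445 nm (visible); m=8: 392 nm (visible); m=9: 351 nm (UV).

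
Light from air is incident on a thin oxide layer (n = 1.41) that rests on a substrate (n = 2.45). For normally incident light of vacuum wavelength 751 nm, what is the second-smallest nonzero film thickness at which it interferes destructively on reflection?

399 nm

At the upper boundary (n = 1.0 to n = 1.41) the reflected ray undergoes a half-wave phase shift.
At the lower boundary (n = 1.41 to n = 2.45) the reflected ray undergoes a half-wave phase shift.
Zero or two π shifts → no net half-wave offset.
For dark reflection here: 2 n t = (m + ½) λ.
The second-smallest nonzero thickness corresponds to m = 1: t = (m + ½) λ / (2 n) = 1.50 × 751 / (2 × 1.41) = 399 nm.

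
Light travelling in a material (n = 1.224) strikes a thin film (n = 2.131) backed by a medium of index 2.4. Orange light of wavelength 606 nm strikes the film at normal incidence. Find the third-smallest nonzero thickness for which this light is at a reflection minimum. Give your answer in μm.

0.355 μm

At the upper boundary (n = 1.224 to n = 2.131) the reflected ray undergoes a half-wave phase shift.
Ray reflecting at the bottom interface goes from n = 2.131 toward n = 2.4: a half-wave phase shift.
Zero or two π shifts → no net half-wave offset.
With no net inversion, destructive interference in reflection requires 2 n t = (m + ½) λ.
The third-smallest nonzero thickness corresponds to m = 2: t = (m + ½) λ / (2 n) = 2.50 × 606 / (2 × 2.131) = 355 nm.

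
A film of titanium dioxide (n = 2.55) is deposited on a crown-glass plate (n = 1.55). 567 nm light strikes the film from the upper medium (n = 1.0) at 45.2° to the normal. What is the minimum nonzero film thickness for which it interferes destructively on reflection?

116 nm

Ray reflecting at the top interface goes from n = 1.0 toward n = 2.55: a half-wave phase shift.
Bottom surface (2.55 → 1.55): reflection off a lower-index medium gives no phase shift.
The two reflections differ by half a wavelength.
With one net inversion, destructive interference in reflection requires 2 n t cos θ_r = m λ.
Snell's law: 1.0 sin 45.2° = 2.55 sin θ_r → sin θ_r = 0.278, cos θ_r = 0.961.
Minimum nonzero at m = 1: t = λ / (2 n cos θ_r) = 567 / (2 × 2.55 × 0.961) = 116 nm.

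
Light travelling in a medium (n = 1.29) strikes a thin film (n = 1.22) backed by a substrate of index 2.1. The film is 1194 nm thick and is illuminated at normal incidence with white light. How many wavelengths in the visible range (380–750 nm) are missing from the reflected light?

4

Top surface (1.29 → 1.22): reflection off a lower-index medium gives no phase shift.
Bottom surface (1.22 → 2.1): reflection off a higher-index medium gives a half-wave phase shift.
The two reflections differ by half a wavelength.
So the condition for destructive reflection is 2 n t = m λ.
λ = 2 n t / m = 2913 / m nm.
m=3: 971 nm (IR); m=4: 728 nm (visible); m=5: 583 nm (visible); m=6: 486 nm (visible); m=7: 416 nm (visible); m=8: 364 nm (UV).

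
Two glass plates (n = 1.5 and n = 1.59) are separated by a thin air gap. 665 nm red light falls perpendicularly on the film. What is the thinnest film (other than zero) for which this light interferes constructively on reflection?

166 nm

At the upper boundary (n = 1.5 to n = 1.0) the reflected ray undergoes no phase shift.
At the lower boundary (n = 1.0 to n = 1.59) the reflected ray undergoes a half-wave phase shift.
Exactly one π shift → a net half-wave offset.
So the condition for constructive reflection is 2 n t = (m + ½) λ.
Minimum at m = 0: t = λ / (4 n) = 665 / (4 × 1.0) = 166 nm.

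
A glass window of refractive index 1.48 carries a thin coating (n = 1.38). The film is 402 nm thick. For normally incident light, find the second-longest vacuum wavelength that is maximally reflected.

Top surface (1.0 → 1.38): reflection off a higher-index medium gives a half-wave phase shift.
At the lower boundary (n = 1.38 to n = 1.48) the reflected ray undergoes a half-wave phase shift.
Net: no relative phase inversion (both shifts match).
With no net inversion, constructive interference in reflection requires 2 n t = m λ.
λ = 2 n t / m. The second-longest wavelength is m = 2: λ = 2 × 1.38 × 402 / 2.00 = 555 nm.

555 nm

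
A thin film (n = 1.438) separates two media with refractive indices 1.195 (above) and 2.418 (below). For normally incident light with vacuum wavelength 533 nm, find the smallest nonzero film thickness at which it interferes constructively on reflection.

185 nm

Ray reflecting at the top interface goes from n = 1.195 toward n = 1.438: a half-wave phase shift.
At the lower boundary (n = 1.438 to n = 2.418) the reflected ray undergoes a half-wave phase shift.
The two reflections carry the same phase change, so no net offset.
For strong reflection here: 2 n t = m λ.
Minimum nonzero at m = 1: t = λ / (2 n) = 533 / (2 × 1.438) = 185 nm.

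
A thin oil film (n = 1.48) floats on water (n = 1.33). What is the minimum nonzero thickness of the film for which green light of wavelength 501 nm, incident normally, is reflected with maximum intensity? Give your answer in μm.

0.0846 μm

Top surface (1.0 → 1.48): reflection off a higher-index medium gives a half-wave phase shift.
Bottom surface (1.48 → 1.33): reflection off a lower-index medium gives no phase shift.
Exactly one π shift → a net half-wave offset.
For maximum reflection here: 2 n t = (m + ½) λ.
Minimum at m = 0: t = λ / (4 n) = 501 / (4 × 1.48) = 84.6 nm.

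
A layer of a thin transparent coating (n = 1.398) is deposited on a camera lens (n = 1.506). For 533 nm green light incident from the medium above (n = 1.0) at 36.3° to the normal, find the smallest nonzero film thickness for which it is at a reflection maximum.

Top surface (1.0 → 1.398): reflection off a higher-index medium gives a half-wave phase shift.
At the lower boundary (n = 1.398 to n = 1.506) the reflected ray undergoes a half-wave phase shift.
Net: no relative phase inversion (both shifts match).
So the condition for constructive reflection is 2 n t cos θ_r = m λ.
Snell's law: 1.0 sin 36.3° = 1.398 sin θ_r → sin θ_r = 0.423, cos θ_r = 0.906.
Minimum nonzero at m = 1: t = λ / (2 n cos θ_r) = 533 / (2 × 1.398 × 0.906) = 210 nm.

210 nm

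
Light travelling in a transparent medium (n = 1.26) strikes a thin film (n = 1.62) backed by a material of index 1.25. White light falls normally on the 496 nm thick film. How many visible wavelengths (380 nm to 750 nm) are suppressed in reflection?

Ray reflecting at the top interface goes from n = 1.26 toward n = 1.62: a half-wave phase shift.
Ray reflecting at the bottom interface goes from n = 1.62 toward n = 1.25: no phase shift.
Net: one phase inversion between the two reflected rays.
So the condition for destructive reflection is 2 n t = m λ.
λ = 2 n t / m = 1607 / m nm.
m=2: 804 nm (IR); m=3: 536 nm (visible); m=4: 402 nm (visible); m=5: 321 nm (UV).

2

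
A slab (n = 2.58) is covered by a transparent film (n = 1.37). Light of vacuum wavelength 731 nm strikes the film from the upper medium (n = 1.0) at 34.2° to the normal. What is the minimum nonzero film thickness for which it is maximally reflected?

Top surface (1.0 → 1.37): reflection off a higher-index medium gives a half-wave phase shift.
Bottom surface (1.37 → 2.58): reflection off a higher-index medium gives a half-wave phase shift.
Zero or two π shifts → no net half-wave offset.
With no net inversion, constructive interference in reflection requires 2 n t cos θ_r = m λ.
Snell's law: 1.0 sin 34.2° = 1.37 sin θ_r → sin θ_r = 0.410, cos θ_r = 0.912.
Minimum nonzero at m = 1: t = λ / (2 n cos θ_r) = 731 / (2 × 1.37 × 0.912) = 293 nm.

293 nm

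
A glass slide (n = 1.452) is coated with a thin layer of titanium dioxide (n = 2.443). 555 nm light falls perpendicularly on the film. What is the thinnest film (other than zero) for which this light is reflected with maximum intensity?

At the upper boundary (n = 1.0 to n = 2.443) the reflected ray undergoes a half-wave phase shift.
Ray reflecting at the bottom interface goes from n = 2.443 toward n = 1.452: no phase shift.
Net: one phase inversion between the two reflected rays.
With one net inversion, constructive interference in reflection requires 2 n t = (m + ½) λ.
Minimum at m = 0: t = λ / (4 n) = 555 / (4 × 2.443) = 56.8 nm.

56.8 nm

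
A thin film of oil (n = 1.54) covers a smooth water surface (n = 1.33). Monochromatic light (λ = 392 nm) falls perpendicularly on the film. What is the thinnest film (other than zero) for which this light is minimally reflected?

Top surface (1.0 → 1.54): reflection off a higher-index medium gives a half-wave phase shift.
Bottom surface (1.54 → 1.33): reflection off a lower-index medium gives no phase shift.
Exactly one π shift → a net half-wave offset.
For minimum reflection here: 2 n t = m λ.
Minimum nonzero at m = 1: t = λ / (2 n) = 392 / (2 × 1.54) = 127 nm.

127 nm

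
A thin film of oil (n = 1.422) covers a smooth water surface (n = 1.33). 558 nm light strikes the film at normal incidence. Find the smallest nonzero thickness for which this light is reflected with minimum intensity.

196 nm

Ray reflecting at the top interface goes from n = 1.0 toward n = 1.422: a half-wave phase shift.
At the lower boundary (n = 1.422 to n = 1.33) the reflected ray undergoes no phase shift.
The two reflections differ by half a wavelength.
So the condition for destructive reflection is 2 n t = m λ.
The smallest nonzero thickness corresponds to m = 1: t = m λ / (2 n) = 1.00 × 558 / (2 × 1.422) = 196 nm.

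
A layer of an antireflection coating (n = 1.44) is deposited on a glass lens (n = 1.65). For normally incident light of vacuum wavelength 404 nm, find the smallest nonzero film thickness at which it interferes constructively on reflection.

Ray reflecting at the top interface goes from n = 1.0 toward n = 1.44: a half-wave phase shift.
Bottom surface (1.44 → 1.65): reflection off a higher-index medium gives a half-wave phase shift.
The two reflections carry the same phase change, so no net offset.
With no net inversion, constructive interference in reflection requires 2 n t = m λ.
Minimum nonzero at m = 1: t = λ / (2 n) = 404 / (2 × 1.44) = 140 nm.

140 nm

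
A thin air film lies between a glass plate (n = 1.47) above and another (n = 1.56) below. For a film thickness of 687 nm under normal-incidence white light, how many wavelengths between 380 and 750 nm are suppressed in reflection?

Top surface (1.47 → 1.0): reflection off a lower-index medium gives no phase shift.
At the lower boundary (n = 1.0 to n = 1.56) the reflected ray undergoes a half-wave phase shift.
The two reflections differ by half a wavelength.
So the condition for destructive reflection is 2 n t = m λ.
λ = 2 n t / m = 1374 / m nm.
m=1: 1374 nm (IR); m=2: 687 nm (visible); m=3: 458 nm (visible); m=4: 344 nm (UV).

2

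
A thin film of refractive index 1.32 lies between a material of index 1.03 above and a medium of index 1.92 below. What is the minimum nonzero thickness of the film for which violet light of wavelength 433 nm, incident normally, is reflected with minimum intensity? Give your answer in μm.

Ray reflecting at the top interface goes from n = 1.03 toward n = 1.32: a half-wave phase shift.
Bottom surface (1.32 → 1.92): reflection off a higher-index medium gives a half-wave phase shift.
Net: no relative phase inversion (both shifts match).
With no net inversion, destructive interference in reflection requires 2 n t = (m + ½) λ.
Minimum at m = 0: t = λ / (4 n) = 433 / (4 × 1.32) = 82.0 nm.

0.0820 μm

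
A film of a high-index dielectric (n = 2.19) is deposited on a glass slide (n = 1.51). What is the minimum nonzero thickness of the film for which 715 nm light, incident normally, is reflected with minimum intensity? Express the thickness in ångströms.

1632 Å

At the upper boundary (n = 1.0 to n = 2.19) the reflected ray undergoes a half-wave phase shift.
Bottom surface (2.19 → 1.51): reflection off a lower-index medium gives no phase shift.
Exactly one π shift → a net half-wave offset.
For dark reflection here: 2 n t = m λ.
Minimum nonzero at m = 1: t = λ / (2 n) = 715 / (2 × 2.19) = 163 nm.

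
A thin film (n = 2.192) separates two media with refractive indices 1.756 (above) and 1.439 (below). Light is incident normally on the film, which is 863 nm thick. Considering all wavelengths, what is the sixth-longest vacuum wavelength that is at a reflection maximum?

688 nm

At the upper boundary (n = 1.756 to n = 2.192) the reflected ray undergoes a half-wave phase shift.
At the lower boundary (n = 2.192 to n = 1.439) the reflected ray undergoes no phase shift.
Exactly one π shift → a net half-wave offset.
So the condition for constructive reflection is 2 n t = (m + ½) λ.
λ = 2 n t / (m + ½). The sixth-longest wavelength is m = 5: λ = 2 × 2.192 × 863 / 5.50 = 688 nm.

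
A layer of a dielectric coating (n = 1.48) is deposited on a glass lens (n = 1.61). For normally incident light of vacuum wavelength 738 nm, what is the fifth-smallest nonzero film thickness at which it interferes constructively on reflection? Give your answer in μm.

1.25 μm

At the upper boundary (n = 1.0 to n = 1.48) the reflected ray undergoes a half-wave phase shift.
At the lower boundary (n = 1.48 to n = 1.61) the reflected ray undergoes a half-wave phase shift.
Net: no relative phase inversion (both shifts match).
So the condition for constructive reflection is 2 n t = m λ.
The fifth-smallest nonzero thickness corresponds to m = 5: t = m λ / (2 n) = 5.00 × 738 / (2 × 1.48) = 1247 nm.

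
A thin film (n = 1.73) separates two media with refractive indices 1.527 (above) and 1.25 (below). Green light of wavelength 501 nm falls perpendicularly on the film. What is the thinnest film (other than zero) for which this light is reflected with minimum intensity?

145 nm

At the upper boundary (n = 1.527 to n = 1.73) the reflected ray undergoes a half-wave phase shift.
At the lower boundary (n = 1.73 to n = 1.25) the reflected ray undergoes no phase shift.
The two reflections differ by half a wavelength.
With one net inversion, destructive interference in reflection requires 2 n t = m λ.
Minimum nonzero at m = 1: t = λ / (2 n) = 501 / (2 × 1.73) = 145 nm.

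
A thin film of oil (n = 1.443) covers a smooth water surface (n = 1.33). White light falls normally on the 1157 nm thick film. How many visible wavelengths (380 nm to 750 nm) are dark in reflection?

4

Ray reflecting at the top interface goes from n = 1.0 toward n = 1.443: a half-wave phase shift.
Ray reflecting at the bottom interface goes from n = 1.443 toward n = 1.33: no phase shift.
Net: one phase inversion between the two reflected rays.
With one net inversion, destructive interference in reflection requires 2 n t = m λ.
λ = 2 n t / m = 3339 / m nm.
m=4: 835 nm (IR); m=5: 668 nm (visible); m=6: 557 nm (visible); m=7: 477 nm (visible); m=8: 417 nm (visible); m=9: 371 nm (UV).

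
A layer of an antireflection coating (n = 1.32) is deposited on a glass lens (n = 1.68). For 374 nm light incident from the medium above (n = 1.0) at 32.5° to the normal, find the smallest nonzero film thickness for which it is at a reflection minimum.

77.5 nm

Top surface (1.0 → 1.32): reflection off a higher-index medium gives a half-wave phase shift.
Bottom surface (1.32 → 1.68): reflection off a higher-index medium gives a half-wave phase shift.
Net: no relative phase inversion (both shifts match).
So the condition for destructive reflection is 2 n t cos θ_r = (m + ½) λ.
Snell's law: 1.0 sin 32.5° = 1.32 sin θ_r → sin θ_r = 0.407, cos θ_r = 0.913.
Minimum at m = 0: t = λ / (4 n cos θ_r) = 374 / (4 × 1.32 × 0.913) = 77.5 nm.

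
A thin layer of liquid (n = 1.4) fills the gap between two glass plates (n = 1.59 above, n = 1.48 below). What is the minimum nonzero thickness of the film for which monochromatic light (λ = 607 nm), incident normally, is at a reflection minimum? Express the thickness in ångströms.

2168 Å

Ray reflecting at the top interface goes from n = 1.59 toward n = 1.4: no phase shift.
Ray reflecting at the bottom interface goes from n = 1.4 toward n = 1.48: a half-wave phase shift.
Net: one phase inversion between the two reflected rays.
With one net inversion, destructive interference in reflection requires 2 n t = m λ.
Minimum nonzero at m = 1: t = λ / (2 n) = 607 / (2 × 1.4) = 217 nm.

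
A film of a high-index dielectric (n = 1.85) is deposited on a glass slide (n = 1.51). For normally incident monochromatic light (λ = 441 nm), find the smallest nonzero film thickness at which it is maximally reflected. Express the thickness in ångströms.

At the upper boundary (n = 1.0 to n = 1.85) the reflected ray undergoes a half-wave phase shift.
Bottom surface (1.85 → 1.51): reflection off a lower-index medium gives no phase shift.
Net: one phase inversion between the two reflected rays.
So the condition for constructive reflection is 2 n t = (m + ½) λ.
Minimum at m = 0: t = λ / (4 n) = 441 / (4 × 1.85) = 59.6 nm.

596 Å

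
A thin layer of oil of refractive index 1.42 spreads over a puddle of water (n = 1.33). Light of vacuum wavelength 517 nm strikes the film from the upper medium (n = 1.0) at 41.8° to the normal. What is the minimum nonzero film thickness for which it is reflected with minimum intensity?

206 nm

Top surface (1.0 → 1.42): reflection off a higher-index medium gives a half-wave phase shift.
At the lower boundary (n = 1.42 to n = 1.33) the reflected ray undergoes no phase shift.
Exactly one π shift → a net half-wave offset.
With one net inversion, destructive interference in reflection requires 2 n t cos θ_r = m λ.
Snell's law: 1.0 sin 41.8° = 1.42 sin θ_r → sin θ_r = 0.469, cos θ_r = 0.883.
Minimum nonzero at m = 1: t = λ / (2 n cos θ_r) = 517 / (2 × 1.42 × 0.883) = 206 nm.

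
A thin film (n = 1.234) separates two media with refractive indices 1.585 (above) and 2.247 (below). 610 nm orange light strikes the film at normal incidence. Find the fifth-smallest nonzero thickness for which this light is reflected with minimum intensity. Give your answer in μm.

1.24 μm

Top surface (1.585 → 1.234): reflection off a lower-index medium gives no phase shift.
At the lower boundary (n = 1.234 to n = 2.247) the reflected ray undergoes a half-wave phase shift.
The two reflections differ by half a wavelength.
With one net inversion, destructive interference in reflection requires 2 n t = m λ.
The fifth-smallest nonzero thickness corresponds to m = 5: t = m λ / (2 n) = 5.00 × 610 / (2 × 1.234) = 1236 nm.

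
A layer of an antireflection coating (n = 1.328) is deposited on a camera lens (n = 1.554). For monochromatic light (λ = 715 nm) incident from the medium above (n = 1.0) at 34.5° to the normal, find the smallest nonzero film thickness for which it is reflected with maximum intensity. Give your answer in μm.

Top surface (1.0 → 1.328): reflection off a higher-index medium gives a half-wave phase shift.
At the lower boundary (n = 1.328 to n = 1.554) the reflected ray undergoes a half-wave phase shift.
Zero or two π shifts → no net half-wave offset.
For bright reflection here: 2 n t cos θ_r = m λ.
Snell's law: 1.0 sin 34.5° = 1.328 sin θ_r → sin θ_r = 0.427, cos θ_r = 0.904.
Minimum nonzero at m = 1: t = λ / (2 n cos θ_r) = 715 / (2 × 1.328 × 0.904) = 298 nm.

0.298 μm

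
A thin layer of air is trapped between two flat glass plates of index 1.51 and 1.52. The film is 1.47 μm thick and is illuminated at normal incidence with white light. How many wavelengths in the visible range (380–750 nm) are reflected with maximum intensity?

4

At the upper boundary (n = 1.51 to n = 1.0) the reflected ray undergoes no phase shift.
Bottom surface (1.0 → 1.52): reflection off a higher-index medium gives a half-wave phase shift.
Net: one phase inversion between the two reflected rays.
So the condition for constructive reflection is 2 n t = (m + ½) λ.
λ = 2 n t / (m + ½) = 2940 / (m + ½) nm.
m=3: 840 nm (IR); m=4: 653 nm (visible); m=5: 535 nm (visible); m=6: 452 nm (visible); m=7: 392 nm (visible); m=8: 346 nm (UV).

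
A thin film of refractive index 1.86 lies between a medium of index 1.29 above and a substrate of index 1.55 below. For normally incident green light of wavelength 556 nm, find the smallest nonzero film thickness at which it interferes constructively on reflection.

At the upper boundary (n = 1.29 to n = 1.86) the reflected ray undergoes a half-wave phase shift.
Bottom surface (1.86 → 1.55): reflection off a lower-index medium gives no phase shift.
Exactly one π shift → a net half-wave offset.
With one net inversion, constructive interference in reflection requires 2 n t = (m + ½) λ.
Minimum at m = 0: t = λ / (4 n) = 556 / (4 × 1.86) = 74.7 nm.

74.7 nm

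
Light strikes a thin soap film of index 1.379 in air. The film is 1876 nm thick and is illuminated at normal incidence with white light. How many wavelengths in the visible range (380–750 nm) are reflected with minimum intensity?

At the upper boundary (n = 1.0 to n = 1.379) the reflected ray undergoes a half-wave phase shift.
Bottom surface (1.379 → 1.0): reflection off a lower-index medium gives no phase shift.
Exactly one π shift → a net half-wave offset.
So the condition for destructive reflection is 2 n t = m λ.
λ = 2 n t / m = 5174 / m nm.
m=6: 862 nm (IR); m=7: 739 nm (visible); m=8: 647 nm (visible); m=9: 575 nm (visible); m=10: 517 nm (visible); m=11: 470 nm (visible); m=12: 431 nm (visible); m=13: 398 nm (visible); m=14: 370 nm (UV).

7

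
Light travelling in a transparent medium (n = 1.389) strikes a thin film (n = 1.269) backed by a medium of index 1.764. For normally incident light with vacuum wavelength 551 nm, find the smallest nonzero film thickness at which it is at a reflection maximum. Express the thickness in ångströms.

Ray reflecting at the top interface goes from n = 1.389 toward n = 1.269: no phase shift.
At the lower boundary (n = 1.269 to n = 1.764) the reflected ray undergoes a half-wave phase shift.
Exactly one π shift → a net half-wave offset.
So the condition for constructive reflection is 2 n t = (m + ½) λ.
Minimum at m = 0: t = λ / (4 n) = 551 / (4 × 1.269) = 109 nm.

1086 Å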